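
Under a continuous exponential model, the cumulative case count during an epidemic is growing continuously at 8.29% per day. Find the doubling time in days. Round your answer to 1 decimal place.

doubling time ≈ 8.4 days

doubling time = ln(2) / |r| = 0.69315 / 0.0829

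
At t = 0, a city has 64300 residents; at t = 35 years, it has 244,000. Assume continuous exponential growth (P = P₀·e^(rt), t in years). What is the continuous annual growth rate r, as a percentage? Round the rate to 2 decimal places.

r ≈ 3.81% per year

244000 = 64300 · e^(r·35)
e^(35r) = 244000/64300 = 3.79471
r = ln(3.79471) / 35 = 1.33361 / 35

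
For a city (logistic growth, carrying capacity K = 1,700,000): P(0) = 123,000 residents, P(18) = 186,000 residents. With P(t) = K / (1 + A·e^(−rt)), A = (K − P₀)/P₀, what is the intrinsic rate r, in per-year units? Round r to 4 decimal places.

r ≈ 0.0252 per year

A = (1700000 − 123000)/123000 = 12.82114
186000 = 1700000/(1 + 12.82114·e^(−r·18)) → e^(−18r) = (9.13978 − 1)/12.82114 = 0.634872
r = −ln(0.634872)/18 = 0.45433/18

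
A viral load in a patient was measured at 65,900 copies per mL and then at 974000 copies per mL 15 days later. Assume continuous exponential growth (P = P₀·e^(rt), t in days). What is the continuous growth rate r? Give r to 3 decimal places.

974000 = 65900 · e^(r·15)
e^(15r) = 974000/65900 = 14.77997
r = ln(14.77997) / 15 = 2.69327 / 15

r ≈ 0.180 per day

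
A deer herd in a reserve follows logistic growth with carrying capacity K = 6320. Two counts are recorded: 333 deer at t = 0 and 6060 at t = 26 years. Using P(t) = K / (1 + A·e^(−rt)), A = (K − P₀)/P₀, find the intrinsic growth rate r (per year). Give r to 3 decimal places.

r ≈ 0.232 per year

A = (6320 − 333)/333 = 17.97898
6060 = 6320/(1 + 17.97898·e^(−r·26)) → e^(−26r) = (1.0429 − 1)/17.97898 = 0.002386
r = −ln(0.002386)/26 = 6.03799/26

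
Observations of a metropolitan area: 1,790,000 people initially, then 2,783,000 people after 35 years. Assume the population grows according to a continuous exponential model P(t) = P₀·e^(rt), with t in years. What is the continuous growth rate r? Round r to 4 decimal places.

2783000 = 1790000 · e^(r·35)
e^(35r) = 2783000/1790000 = 1.55475
r = ln(1.55475) / 35 = 0.44131 / 35

r ≈ 0.0126 per year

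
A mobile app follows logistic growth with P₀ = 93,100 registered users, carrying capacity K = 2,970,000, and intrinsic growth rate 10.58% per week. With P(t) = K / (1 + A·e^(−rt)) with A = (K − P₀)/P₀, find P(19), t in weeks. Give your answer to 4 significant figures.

A = (2970000 − 93100)/93100 = 30.90118
P(19) = 2970000 / (1 + 30.90118·e^(−0.1058·19)) = 2970000 / (1 + 30.90118·0.133962)
= 2970000 / 5.13958 ≈ 577868.19

≈ 577,900 registered users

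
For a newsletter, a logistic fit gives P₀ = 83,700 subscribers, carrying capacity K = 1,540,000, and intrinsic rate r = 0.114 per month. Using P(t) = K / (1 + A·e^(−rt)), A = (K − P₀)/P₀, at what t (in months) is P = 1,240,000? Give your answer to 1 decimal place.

t ≈ 37.5 months

A = (1540000 − 83700)/83700 = 17.39904
1240000 = 1540000/(1 + 17.39904·e^(−0.114t)) → 1 + 17.39904·e^(−0.114t) = 1.24194
e^(−0.114t) = 0.013905 → t = ln(71.91605)/0.114 = 4.2755/0.114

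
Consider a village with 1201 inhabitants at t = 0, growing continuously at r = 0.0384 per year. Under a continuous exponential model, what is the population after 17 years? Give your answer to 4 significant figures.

P(17) = 1201 · e^(0.0384·17) = 1201 · e^(0.6528)
= 1201 · 1.92091 ≈ 2307.02

≈ 2,307 inhabitants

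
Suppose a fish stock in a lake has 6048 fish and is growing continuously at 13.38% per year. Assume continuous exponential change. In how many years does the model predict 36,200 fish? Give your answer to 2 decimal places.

t ≈ 13.37 years

36200 = 6048 · e^(0.1338·t)
t = ln(36200/6048) / 0.1338 = ln(5.98545) / 0.1338 = 1.78933 / 0.1338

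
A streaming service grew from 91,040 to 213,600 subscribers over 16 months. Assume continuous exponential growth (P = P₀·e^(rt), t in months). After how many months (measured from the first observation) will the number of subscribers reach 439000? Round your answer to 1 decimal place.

r = ln(213600/91040) / 16 ≈ 0.0533 per month
t = ln(439000/91040) / r = 1.5732 / 0.0533 ≈ 29.516

t ≈ 29.5 months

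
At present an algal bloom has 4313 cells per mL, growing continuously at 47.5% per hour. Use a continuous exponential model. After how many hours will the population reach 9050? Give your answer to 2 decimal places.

t ≈ 1.56 hours

9050 = 4313 · e^(0.475·t)
t = ln(9050/4313) / 0.475 = ln(2.09831) / 0.475 = 0.74113 / 0.475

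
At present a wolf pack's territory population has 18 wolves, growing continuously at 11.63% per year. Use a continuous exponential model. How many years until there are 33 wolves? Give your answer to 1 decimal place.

t ≈ 5.2 years

33 = 18 · e^(0.1163·t)
t = ln(33/18) / 0.1163 = ln(1.83333) / 0.1163 = 0.60614 / 0.1163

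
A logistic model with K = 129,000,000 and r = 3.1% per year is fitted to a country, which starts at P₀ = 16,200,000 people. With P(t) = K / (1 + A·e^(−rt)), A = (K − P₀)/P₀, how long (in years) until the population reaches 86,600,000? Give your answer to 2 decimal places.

t ≈ 85.64 years

A = (129000000 − 16200000)/16200000 = 6.96296
86600000 = 129000000/(1 + 6.96296·e^(−0.031t)) → 1 + 6.96296·e^(−0.031t) = 1.48961
e^(−0.031t) = 0.070316 → t = ln(14.22152)/0.031 = 2.65476/0.031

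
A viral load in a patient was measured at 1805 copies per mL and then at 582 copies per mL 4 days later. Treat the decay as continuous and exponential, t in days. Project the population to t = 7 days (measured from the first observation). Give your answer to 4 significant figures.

≈ 249.0 copies per mL

r = ln(582/1805) / 4 ≈ -0.282961 per day
P(7) = 1805 · e^(-0.282961·7) = 1805 · 0.13797 ≈ 249.03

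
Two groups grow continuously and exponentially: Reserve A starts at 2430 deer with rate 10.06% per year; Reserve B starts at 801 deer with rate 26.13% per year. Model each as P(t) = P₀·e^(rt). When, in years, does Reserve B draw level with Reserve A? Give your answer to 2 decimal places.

2430·e^(0.1006t) = 801·e^(0.2613t)
2430/801 = e^((0.2613 − 0.1006)t) → ln(3.03371) = 0.1607·t
t = 1.10979 / 0.1607

t ≈ 6.91 years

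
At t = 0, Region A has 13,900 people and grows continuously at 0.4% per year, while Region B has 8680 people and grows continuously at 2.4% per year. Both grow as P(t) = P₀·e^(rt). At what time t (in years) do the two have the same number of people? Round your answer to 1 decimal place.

13900·e^(0.004t) = 8680·e^(0.024t)
13900/8680 = e^((0.024 − 0.004)t) → ln(1.60138) = 0.02·t
t = 0.47087 / 0.02

t ≈ 23.5 years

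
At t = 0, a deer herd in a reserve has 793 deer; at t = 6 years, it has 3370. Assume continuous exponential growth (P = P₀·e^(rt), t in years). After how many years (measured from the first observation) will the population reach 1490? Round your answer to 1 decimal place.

t ≈ 2.6 years

r = ln(3370/793) / 6 ≈ 0.241141 per year
t = ln(1490/793) / r = 0.63071 / 0.241141 ≈ 2.616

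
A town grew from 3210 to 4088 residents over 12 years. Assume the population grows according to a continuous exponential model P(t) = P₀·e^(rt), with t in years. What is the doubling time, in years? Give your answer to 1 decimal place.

r = ln(4088/3210) / 12 = ln(1.27352) / 12 ≈ 0.020149 per year
doubling time = ln 2 / |r| = 0.69315 / 0.020149

doubling time ≈ 34.4 years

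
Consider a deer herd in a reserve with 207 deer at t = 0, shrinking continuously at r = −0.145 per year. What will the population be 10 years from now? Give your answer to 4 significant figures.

≈ 48.56 deer

P(10) = 207 · e^(-0.145·10) = 207 · e^(-1.45)
= 207 · 0.23457 ≈ 48.56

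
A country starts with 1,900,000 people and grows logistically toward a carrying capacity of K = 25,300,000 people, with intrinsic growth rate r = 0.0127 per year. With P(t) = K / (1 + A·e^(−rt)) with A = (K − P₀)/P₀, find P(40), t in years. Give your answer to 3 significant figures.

A = (25300000 − 1900000)/1900000 = 12.31579
P(40) = 25300000 / (1 + 12.31579·e^(−0.0127·40)) = 25300000 / (1 + 12.31579·0.601698)
= 25300000 / 8.41038 ≈ 3008186.4

≈ 3,010,000 people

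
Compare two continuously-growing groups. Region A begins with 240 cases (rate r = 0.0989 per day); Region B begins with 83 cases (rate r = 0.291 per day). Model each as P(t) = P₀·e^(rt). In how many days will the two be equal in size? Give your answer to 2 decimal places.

t ≈ 5.53 days

240·e^(0.0989t) = 83·e^(0.291t)
240/83 = e^((0.291 − 0.0989)t) → ln(2.89157) = 0.1921·t
t = 1.0618 / 0.1921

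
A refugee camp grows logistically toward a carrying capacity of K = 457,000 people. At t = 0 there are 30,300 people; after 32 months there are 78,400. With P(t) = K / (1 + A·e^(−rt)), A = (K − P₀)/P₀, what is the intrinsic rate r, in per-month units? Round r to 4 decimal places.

A = (457000 − 30300)/30300 = 14.08251
78400 = 457000/(1 + 14.08251·e^(−r·32)) → e^(−32r) = (5.82908 − 1)/14.08251 = 0.342913
r = −ln(0.342913)/32 = 1.07028/32

r ≈ 0.0334 per month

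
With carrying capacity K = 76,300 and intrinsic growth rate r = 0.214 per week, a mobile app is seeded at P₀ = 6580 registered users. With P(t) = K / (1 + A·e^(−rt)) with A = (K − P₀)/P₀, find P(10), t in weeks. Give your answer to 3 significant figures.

≈ 34,000 registered users

A = (76300 − 6580)/6580 = 10.59574
P(10) = 76300 / (1 + 10.59574·e^(−0.214·10)) = 76300 / (1 + 10.59574·0.117655)
= 76300 / 2.24664 ≈ 33961.82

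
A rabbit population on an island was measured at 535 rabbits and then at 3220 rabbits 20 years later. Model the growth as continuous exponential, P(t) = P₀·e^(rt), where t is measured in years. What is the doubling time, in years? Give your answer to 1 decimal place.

r = ln(3220/535) / 20 = ln(6.01869) / 20 ≈ 0.089743 per year
doubling time = ln 2 / |r| = 0.69315 / 0.089743

doubling time ≈ 7.7 years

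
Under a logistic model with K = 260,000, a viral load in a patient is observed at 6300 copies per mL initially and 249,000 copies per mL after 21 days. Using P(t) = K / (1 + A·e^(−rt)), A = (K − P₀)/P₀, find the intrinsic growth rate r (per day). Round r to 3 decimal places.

A = (260000 − 6300)/6300 = 40.26984
249000 = 260000/(1 + 40.26984·e^(−r·21)) → e^(−21r) = (1.04418 − 1)/40.26984 = 0.001097
r = −ln(0.001097)/21 = 6.81516/21

r ≈ 0.325 per day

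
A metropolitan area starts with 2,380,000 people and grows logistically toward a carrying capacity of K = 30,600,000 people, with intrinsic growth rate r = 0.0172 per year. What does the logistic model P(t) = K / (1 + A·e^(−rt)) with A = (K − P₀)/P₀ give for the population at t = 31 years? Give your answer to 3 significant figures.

≈ 3,850,000 people

A = (30600000 − 2380000)/2380000 = 11.85714
P(31) = 30600000 / (1 + 11.85714·e^(−0.0172·31)) = 30600000 / (1 + 11.85714·0.586724)
= 30600000 / 7.95688 ≈ 3845730.63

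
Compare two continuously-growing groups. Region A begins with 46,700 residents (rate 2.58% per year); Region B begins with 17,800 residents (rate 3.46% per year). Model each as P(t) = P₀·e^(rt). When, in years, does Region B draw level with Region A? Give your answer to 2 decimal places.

46700·e^(0.0258t) = 17800·e^(0.0346t)
46700/17800 = e^((0.0346 − 0.0258)t) → ln(2.6236) = 0.0088·t
t = 0.96455 / 0.0088

t ≈ 109.61 years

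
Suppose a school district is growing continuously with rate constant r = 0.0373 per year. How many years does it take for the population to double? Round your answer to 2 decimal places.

doubling time ≈ 18.58 years

doubling time = ln(2) / |r| = 0.69315 / 0.0373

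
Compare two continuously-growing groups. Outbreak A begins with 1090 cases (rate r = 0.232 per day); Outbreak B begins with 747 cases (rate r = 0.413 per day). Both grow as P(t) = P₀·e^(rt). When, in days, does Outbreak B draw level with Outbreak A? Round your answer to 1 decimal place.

1090·e^(0.232t) = 747·e^(0.413t)
1090/747 = e^((0.413 − 0.232)t) → ln(1.45917) = 0.181·t
t = 0.37787 / 0.181

t ≈ 2.1 days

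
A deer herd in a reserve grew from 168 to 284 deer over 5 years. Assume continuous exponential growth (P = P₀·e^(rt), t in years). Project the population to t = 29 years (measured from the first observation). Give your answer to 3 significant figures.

≈ 3,530 deer

r = ln(284/168) / 5 ≈ 0.105002 per year
P(29) = 168 · e^(0.105002·29) = 168 · 21.01128 ≈ 3529.9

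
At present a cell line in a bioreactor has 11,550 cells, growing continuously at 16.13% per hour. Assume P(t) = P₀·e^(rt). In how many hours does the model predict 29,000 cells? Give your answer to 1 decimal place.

29000 = 11550 · e^(0.1613·t)
t = ln(29000/11550) / 0.1613 = ln(2.51082) / 0.1613 = 0.92061 / 0.1613

t ≈ 5.7 hours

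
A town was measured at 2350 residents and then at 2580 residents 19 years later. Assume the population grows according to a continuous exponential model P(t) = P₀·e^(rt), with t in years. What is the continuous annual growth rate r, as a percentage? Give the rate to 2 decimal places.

r ≈ 0.49% per year

2580 = 2350 · e^(r·19)
e^(19r) = 2580/2350 = 1.09787
r = ln(1.09787) / 19 = 0.09337 / 19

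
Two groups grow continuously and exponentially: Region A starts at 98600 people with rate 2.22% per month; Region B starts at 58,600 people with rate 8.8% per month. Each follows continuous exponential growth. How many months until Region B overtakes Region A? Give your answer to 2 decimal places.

98600·e^(0.0222t) = 58600·e^(0.088t)
98600/58600 = e^((0.088 − 0.0222)t) → ln(1.68259) = 0.0658·t
t = 0.52034 / 0.0658

t ≈ 7.91 months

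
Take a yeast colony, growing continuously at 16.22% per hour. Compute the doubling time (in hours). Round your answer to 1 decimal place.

doubling time = ln(2) / |r| = 0.69315 / 0.1622

doubling time ≈ 4.3 hours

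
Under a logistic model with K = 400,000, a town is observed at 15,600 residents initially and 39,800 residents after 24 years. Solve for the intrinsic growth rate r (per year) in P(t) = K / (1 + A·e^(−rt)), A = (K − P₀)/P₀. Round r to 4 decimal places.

A = (400000 − 15600)/15600 = 24.64103
39800 = 400000/(1 + 24.64103·e^(−r·24)) → e^(−24r) = (10.05025 − 1)/24.64103 = 0.367284
r = −ln(0.367284)/24 = 1.00162/24

r ≈ 0.0417 per year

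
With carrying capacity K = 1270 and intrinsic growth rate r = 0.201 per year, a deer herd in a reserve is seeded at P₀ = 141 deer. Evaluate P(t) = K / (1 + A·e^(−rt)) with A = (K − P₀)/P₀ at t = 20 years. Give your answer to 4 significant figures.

A = (1270 − 141)/141 = 8.00709
P(20) = 1270 / (1 + 8.00709·e^(−0.201·20)) = 1270 / (1 + 8.00709·0.017953)
= 1270 / 1.14375 ≈ 1110.38

≈ 1,110 deer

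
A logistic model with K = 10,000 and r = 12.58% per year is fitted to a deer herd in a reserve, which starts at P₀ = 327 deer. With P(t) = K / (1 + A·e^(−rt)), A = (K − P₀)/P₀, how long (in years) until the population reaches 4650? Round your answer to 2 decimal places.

t ≈ 25.81 years

A = (10000 − 327)/327 = 29.58104
4650 = 10000/(1 + 29.58104·e^(−0.1258t)) → 1 + 29.58104·e^(−0.1258t) = 2.15054
e^(−0.1258t) = 0.038894 → t = ln(25.71062)/0.1258 = 3.2469/0.1258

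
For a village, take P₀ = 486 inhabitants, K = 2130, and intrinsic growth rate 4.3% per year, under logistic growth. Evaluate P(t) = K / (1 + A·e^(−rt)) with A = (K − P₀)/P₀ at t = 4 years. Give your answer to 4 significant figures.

A = (2130 − 486)/486 = 3.38272
P(4) = 2130 / (1 + 3.38272·e^(−0.043·4)) = 2130 / (1 + 3.38272·0.841979)
= 2130 / 3.84818 ≈ 553.51

≈ 553.5 inhabitants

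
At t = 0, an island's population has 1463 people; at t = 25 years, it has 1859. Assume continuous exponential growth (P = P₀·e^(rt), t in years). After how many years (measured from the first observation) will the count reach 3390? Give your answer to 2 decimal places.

r = ln(1859/1463) / 25 ≈ 0.009582 per year
t = ln(3390/1463) / r = 0.84034 / 0.009582 ≈ 87.7

t ≈ 87.70 years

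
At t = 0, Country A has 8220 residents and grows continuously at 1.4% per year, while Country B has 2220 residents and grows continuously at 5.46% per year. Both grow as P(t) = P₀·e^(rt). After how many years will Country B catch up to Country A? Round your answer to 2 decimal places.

t ≈ 32.24 years

8220·e^(0.014t) = 2220·e^(0.0546t)
8220/2220 = e^((0.0546 − 0.014)t) → ln(3.7027) = 0.0406·t
t = 1.30906 / 0.0406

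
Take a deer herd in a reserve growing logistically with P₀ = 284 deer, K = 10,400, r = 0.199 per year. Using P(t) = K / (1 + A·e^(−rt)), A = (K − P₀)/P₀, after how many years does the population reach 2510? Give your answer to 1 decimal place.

t ≈ 12.2 years

A = (10400 − 284)/284 = 35.61972
2510 = 10400/(1 + 35.61972·e^(−0.199t)) → 1 + 35.61972·e^(−0.199t) = 4.14343
e^(−0.199t) = 0.08825 → t = ln(11.33149)/0.199 = 2.42759/0.199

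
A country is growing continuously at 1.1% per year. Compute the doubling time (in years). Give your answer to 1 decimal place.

doubling time = ln(2) / |r| = 0.69315 / 0.011

doubling time ≈ 63.0 years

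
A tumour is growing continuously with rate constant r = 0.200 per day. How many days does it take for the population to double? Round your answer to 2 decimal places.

doubling time ≈ 3.47 days

doubling time = ln(2) / |r| = 0.69315 / 0.2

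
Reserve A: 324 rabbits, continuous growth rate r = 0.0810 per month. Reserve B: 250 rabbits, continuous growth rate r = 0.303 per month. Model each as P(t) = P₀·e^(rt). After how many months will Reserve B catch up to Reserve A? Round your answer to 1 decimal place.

324·e^(0.081t) = 250·e^(0.303t)
324/250 = e^((0.303 − 0.081)t) → ln(1.296) = 0.222·t
t = 0.25928 / 0.222

t ≈ 1.2 months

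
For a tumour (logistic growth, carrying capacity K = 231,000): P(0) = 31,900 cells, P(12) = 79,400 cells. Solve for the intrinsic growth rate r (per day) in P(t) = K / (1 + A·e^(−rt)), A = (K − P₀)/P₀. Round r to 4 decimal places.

A = (231000 − 31900)/31900 = 6.24138
79400 = 231000/(1 + 6.24138·e^(−r·12)) → e^(−12r) = (2.90932 − 1)/6.24138 = 0.305913
r = −ln(0.305913)/12 = 1.18445/12

r ≈ 0.0987 per day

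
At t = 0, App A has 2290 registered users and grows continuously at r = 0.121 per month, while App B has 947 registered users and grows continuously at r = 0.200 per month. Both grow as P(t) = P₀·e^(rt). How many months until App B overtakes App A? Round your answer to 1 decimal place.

t ≈ 11.2 months

2290·e^(0.121t) = 947·e^(0.2t)
2290/947 = e^((0.2 − 0.121)t) → ln(2.41816) = 0.079·t
t = 0.88301 / 0.079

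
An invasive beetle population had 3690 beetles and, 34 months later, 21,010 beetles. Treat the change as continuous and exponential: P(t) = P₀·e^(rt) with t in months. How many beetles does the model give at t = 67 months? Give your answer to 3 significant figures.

r = ln(21010/3690) / 34 ≈ 0.051158 per month
P(67) = 3690 · e^(0.051158·67) = 3690 · 30.8022 ≈ 113660.12

≈ 114,000 beetles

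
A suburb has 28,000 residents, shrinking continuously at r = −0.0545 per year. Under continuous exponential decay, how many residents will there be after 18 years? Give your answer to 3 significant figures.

≈ 10,500 residents

P(18) = 28000 · e^(-0.0545·18) = 28000 · e^(-0.981)
= 28000 · 0.37494 ≈ 10498.21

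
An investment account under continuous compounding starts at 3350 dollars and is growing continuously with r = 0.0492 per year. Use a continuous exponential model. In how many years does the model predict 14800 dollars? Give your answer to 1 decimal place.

14800 = 3350 · e^(0.0492·t)
t = ln(14800/3350) / 0.0492 = ln(4.41791) / 0.0492 = 1.48567 / 0.0492

t ≈ 30.2 years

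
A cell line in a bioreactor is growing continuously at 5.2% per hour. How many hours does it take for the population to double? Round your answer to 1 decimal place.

doubling time ≈ 13.3 hours

doubling time = ln(2) / |r| = 0.69315 / 0.052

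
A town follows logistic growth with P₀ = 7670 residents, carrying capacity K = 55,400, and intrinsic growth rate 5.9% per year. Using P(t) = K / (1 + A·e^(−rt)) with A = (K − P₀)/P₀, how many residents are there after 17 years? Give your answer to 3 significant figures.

A = (55400 − 7670)/7670 = 6.22295
P(17) = 55400 / (1 + 6.22295·e^(−0.059·17)) = 55400 / (1 + 6.22295·0.366777)
= 55400 / 3.28244 ≈ 16877.71

≈ 16,900 residents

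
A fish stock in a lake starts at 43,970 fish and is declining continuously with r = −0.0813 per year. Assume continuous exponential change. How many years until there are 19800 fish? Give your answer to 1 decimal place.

19800 = 43970 · e^(-0.0813·t)
t = ln(19800/43970) / -0.0813 = ln(0.45031) / -0.0813 = -0.79783 / -0.0813

t ≈ 9.8 years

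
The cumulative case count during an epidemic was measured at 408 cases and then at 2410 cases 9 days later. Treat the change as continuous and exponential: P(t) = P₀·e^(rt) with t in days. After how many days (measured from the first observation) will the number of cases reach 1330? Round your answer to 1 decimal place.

t ≈ 6.0 days

r = ln(2410/408) / 9 ≈ 0.197346 per day
t = ln(1330/408) / r = 1.18167 / 0.197346 ≈ 5.988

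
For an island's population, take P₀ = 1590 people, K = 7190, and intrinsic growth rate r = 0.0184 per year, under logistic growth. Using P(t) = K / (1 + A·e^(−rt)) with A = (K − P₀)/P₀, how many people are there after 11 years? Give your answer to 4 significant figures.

A = (7190 − 1590)/1590 = 3.52201
P(11) = 7190 / (1 + 3.52201·e^(−0.0184·11)) = 7190 / (1 + 3.52201·0.816768)
= 7190 / 3.87667 ≈ 1854.69

≈ 1,855 people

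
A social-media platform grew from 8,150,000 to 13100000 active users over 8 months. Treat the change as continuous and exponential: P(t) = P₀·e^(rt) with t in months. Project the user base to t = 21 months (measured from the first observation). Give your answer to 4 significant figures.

r = ln(13100000/8150000) / 8 ≈ 0.059324 per month
P(21) = 8150000 · e^(0.059324·21) = 8150000 · 3.47575 ≈ 28327355.76

≈ 28,330,000 active users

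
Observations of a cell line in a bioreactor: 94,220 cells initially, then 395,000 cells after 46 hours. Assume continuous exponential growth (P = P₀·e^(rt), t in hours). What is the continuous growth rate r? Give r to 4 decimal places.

r ≈ 0.0312 per hour

395000 = 94220 · e^(r·46)
e^(46r) = 395000/94220 = 4.19232
r = ln(4.19232) / 46 = 1.43325 / 46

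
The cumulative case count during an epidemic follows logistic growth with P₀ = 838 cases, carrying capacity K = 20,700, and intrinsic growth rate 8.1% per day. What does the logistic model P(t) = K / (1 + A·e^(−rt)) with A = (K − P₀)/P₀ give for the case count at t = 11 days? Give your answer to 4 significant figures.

A = (20700 − 838)/838 = 23.70167
P(11) = 20700 / (1 + 23.70167·e^(−0.081·11)) = 20700 / (1 + 23.70167·0.410245)
= 20700 / 10.7235 ≈ 1930.34

≈ 1,930 cases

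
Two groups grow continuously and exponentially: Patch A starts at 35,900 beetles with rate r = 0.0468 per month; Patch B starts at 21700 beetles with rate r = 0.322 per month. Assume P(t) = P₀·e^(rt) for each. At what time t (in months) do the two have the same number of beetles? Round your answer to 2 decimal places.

35900·e^(0.0468t) = 21700·e^(0.322t)
35900/21700 = e^((0.322 − 0.0468)t) → ln(1.65438) = 0.2752·t
t = 0.50343 / 0.2752

t ≈ 1.83 months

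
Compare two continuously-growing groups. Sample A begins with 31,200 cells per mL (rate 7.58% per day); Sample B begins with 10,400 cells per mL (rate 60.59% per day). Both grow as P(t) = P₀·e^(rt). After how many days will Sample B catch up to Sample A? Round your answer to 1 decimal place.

t ≈ 2.1 days

31200·e^(0.0758t) = 10400·e^(0.6059t)
31200/10400 = e^((0.6059 − 0.0758)t) → ln(3) = 0.5301·t
t = 1.09861 / 0.5301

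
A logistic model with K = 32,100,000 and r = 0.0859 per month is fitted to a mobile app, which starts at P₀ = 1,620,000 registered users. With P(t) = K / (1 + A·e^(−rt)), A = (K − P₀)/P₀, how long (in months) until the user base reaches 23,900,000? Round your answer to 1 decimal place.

t ≈ 46.6 months

A = (32100000 − 1620000)/1620000 = 18.81481
23900000 = 32100000/(1 + 18.81481·e^(−0.0859t)) → 1 + 18.81481·e^(−0.0859t) = 1.3431
e^(−0.0859t) = 0.018235 → t = ln(54.8383)/0.0859 = 4.00439/0.0859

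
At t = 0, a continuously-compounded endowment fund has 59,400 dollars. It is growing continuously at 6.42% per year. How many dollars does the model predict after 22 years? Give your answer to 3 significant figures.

≈ 244,000 dollars

P(22) = 59400 · e^(0.0642·22) = 59400 · e^(1.4124)
= 59400 · 4.1058 ≈ 243884.37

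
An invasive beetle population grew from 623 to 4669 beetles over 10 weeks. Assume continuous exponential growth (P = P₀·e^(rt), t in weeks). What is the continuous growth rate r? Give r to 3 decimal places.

r ≈ 0.201 per week

4669 = 623 · e^(r·10)
e^(10r) = 4669/623 = 7.49438
r = ln(7.49438) / 10 = 2.01415 / 10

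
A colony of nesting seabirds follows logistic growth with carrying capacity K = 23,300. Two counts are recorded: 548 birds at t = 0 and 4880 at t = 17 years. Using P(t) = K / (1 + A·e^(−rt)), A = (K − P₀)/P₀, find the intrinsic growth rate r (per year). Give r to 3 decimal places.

A = (23300 − 548)/548 = 41.51825
4880 = 23300/(1 + 41.51825·e^(−r·17)) → e^(−17r) = (4.77459 − 1)/41.51825 = 0.090914
r = −ln(0.090914)/17 = 2.39784/17

r ≈ 0.141 per year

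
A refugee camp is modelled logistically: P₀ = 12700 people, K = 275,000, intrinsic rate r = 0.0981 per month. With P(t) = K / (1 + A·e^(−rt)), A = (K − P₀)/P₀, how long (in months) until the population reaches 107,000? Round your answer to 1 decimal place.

t ≈ 26.3 months

A = (275000 − 12700)/12700 = 20.65354
107000 = 275000/(1 + 20.65354·e^(−0.0981t)) → 1 + 20.65354·e^(−0.0981t) = 2.57009
e^(−0.0981t) = 0.076021 → t = ln(13.15434)/0.0981 = 2.57675/0.0981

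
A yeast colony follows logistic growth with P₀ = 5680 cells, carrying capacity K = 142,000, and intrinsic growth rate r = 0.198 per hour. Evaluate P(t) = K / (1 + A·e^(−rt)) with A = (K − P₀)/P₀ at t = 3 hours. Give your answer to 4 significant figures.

A = (142000 − 5680)/5680 = 24
P(3) = 142000 / (1 + 24·e^(−0.198·3)) = 142000 / (1 + 24·0.552114)
= 142000 / 14.25075 ≈ 9964.39

≈ 9,964 cells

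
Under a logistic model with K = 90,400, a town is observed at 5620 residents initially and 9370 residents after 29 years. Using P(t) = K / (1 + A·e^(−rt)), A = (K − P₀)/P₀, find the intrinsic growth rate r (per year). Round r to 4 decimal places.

A = (90400 − 5620)/5620 = 15.08541
9370 = 90400/(1 + 15.08541·e^(−r·29)) → e^(−29r) = (9.64781 − 1)/15.08541 = 0.573257
r = −ln(0.573257)/29 = 0.55642/29

r ≈ 0.0192 per year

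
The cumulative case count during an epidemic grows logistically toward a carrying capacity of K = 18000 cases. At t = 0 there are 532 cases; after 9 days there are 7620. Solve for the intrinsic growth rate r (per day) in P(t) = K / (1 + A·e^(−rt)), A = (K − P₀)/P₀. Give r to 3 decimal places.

A = (18000 − 532)/532 = 32.83459
7620 = 18000/(1 + 32.83459·e^(−r·9)) → e^(−9r) = (2.3622 − 1)/32.83459 = 0.041487
r = −ln(0.041487)/9 = 3.18238/9

r ≈ 0.354 per day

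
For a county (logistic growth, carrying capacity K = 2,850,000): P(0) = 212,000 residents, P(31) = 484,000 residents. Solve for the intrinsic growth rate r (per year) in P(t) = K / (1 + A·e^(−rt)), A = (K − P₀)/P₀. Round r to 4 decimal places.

r ≈ 0.0301 per year

A = (2850000 − 212000)/212000 = 12.4434
484000 = 2850000/(1 + 12.4434·e^(−r·31)) → e^(−31r) = (5.88843 − 1)/12.4434 = 0.392853
r = −ln(0.392853)/31 = 0.93432/31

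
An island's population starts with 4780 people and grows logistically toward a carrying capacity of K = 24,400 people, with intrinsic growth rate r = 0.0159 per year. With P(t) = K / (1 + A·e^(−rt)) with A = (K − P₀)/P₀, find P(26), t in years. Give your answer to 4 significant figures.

A = (24400 − 4780)/4780 = 4.1046
P(26) = 24400 / (1 + 4.1046·e^(−0.0159·26)) = 24400 / (1 + 4.1046·0.661398)
= 24400 / 3.71477 ≈ 6568.37

≈ 6,568 people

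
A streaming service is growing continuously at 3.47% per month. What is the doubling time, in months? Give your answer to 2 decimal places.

doubling time = ln(2) / |r| = 0.69315 / 0.0347

doubling time ≈ 19.98 months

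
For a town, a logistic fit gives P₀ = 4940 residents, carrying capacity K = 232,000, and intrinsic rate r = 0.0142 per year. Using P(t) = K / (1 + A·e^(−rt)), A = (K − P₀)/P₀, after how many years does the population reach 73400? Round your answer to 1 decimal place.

t ≈ 215.3 years

A = (232000 − 4940)/4940 = 45.96356
73400 = 232000/(1 + 45.96356·e^(−0.0142t)) → 1 + 45.96356·e^(−0.0142t) = 3.16076
e^(−0.0142t) = 0.04701 → t = ln(21.27191)/0.0142 = 3.05739/0.0142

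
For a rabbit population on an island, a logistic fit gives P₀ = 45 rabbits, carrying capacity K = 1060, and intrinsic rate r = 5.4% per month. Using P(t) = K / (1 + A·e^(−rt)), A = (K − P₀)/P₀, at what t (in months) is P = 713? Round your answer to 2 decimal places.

t ≈ 71.04 months

A = (1060 − 45)/45 = 22.55556
713 = 1060/(1 + 22.55556·e^(−0.054t)) → 1 + 22.55556·e^(−0.054t) = 1.48668
e^(−0.054t) = 0.021577 → t = ln(46.34614)/0.054 = 3.83614/0.054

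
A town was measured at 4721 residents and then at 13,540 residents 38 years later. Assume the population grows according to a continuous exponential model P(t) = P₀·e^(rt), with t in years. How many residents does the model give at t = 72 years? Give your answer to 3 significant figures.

≈ 34,800 residents

r = ln(13540/4721) / 38 ≈ 0.027727 per year
P(72) = 4721 · e^(0.027727·72) = 4721 · 7.36211 ≈ 34756.54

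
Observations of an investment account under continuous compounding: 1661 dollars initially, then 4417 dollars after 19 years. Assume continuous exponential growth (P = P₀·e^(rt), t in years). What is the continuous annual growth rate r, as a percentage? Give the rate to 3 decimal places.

r ≈ 5.148% per year

4417 = 1661 · e^(r·19)
e^(19r) = 4417/1661 = 2.65924
r = ln(2.65924) / 19 = 0.97804 / 19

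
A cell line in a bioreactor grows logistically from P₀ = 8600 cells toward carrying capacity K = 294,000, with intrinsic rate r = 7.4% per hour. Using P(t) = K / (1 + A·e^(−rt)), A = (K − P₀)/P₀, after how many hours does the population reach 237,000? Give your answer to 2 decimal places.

A = (294000 − 8600)/8600 = 33.18605
237000 = 294000/(1 + 33.18605·e^(−0.074t)) → 1 + 33.18605·e^(−0.074t) = 1.24051
e^(−0.074t) = 0.007247 → t = ln(137.98409)/0.074 = 4.92714/0.074

t ≈ 66.58 hours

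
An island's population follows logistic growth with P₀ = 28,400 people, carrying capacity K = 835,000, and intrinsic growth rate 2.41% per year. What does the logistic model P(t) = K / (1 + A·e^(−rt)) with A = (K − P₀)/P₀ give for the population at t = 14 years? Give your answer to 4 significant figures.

A = (835000 − 28400)/28400 = 28.40141
P(14) = 835000 / (1 + 28.40141·e^(−0.0241·14)) = 835000 / (1 + 28.40141·0.713623)
= 835000 / 21.26791 ≈ 39261.03

≈ 39,260 people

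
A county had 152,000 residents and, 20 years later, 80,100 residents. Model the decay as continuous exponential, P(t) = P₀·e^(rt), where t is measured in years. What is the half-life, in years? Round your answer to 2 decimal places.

r = ln(80100/152000) / 20 = ln(0.52697) / 20 ≈ -0.03203 per year
half-life = ln 2 / |r| = 0.69315 / 0.03203

half-life ≈ 21.64 years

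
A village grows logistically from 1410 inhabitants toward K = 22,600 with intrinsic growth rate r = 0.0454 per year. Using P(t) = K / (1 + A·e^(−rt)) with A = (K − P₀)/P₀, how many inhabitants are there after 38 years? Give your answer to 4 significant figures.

≈ 6,146 inhabitants

A = (22600 − 1410)/1410 = 15.02837
P(38) = 22600 / (1 + 15.02837·e^(−0.0454·38)) = 22600 / (1 + 15.02837·0.178137)
= 22600 / 3.67711 ≈ 6146.12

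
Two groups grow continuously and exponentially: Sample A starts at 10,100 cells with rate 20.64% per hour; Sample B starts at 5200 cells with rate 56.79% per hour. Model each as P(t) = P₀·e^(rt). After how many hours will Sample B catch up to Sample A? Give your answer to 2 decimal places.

10100·e^(0.2064t) = 5200·e^(0.5679t)
10100/5200 = e^((0.5679 − 0.2064)t) → ln(1.94231) = 0.3615·t
t = 0.66388 / 0.3615

t ≈ 1.84 hours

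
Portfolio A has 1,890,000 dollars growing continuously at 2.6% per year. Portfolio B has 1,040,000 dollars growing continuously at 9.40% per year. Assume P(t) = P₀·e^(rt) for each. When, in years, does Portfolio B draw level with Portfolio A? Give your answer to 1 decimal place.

t ≈ 8.8 years

1890000·e^(0.026t) = 1040000·e^(0.094t)
1890000/1040000 = e^((0.094 − 0.026)t) → ln(1.81731) = 0.068·t
t = 0.59736 / 0.068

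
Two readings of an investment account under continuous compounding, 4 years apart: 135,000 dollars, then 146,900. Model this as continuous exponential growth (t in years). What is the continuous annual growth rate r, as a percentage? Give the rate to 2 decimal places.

r ≈ 2.11% per year

146900 = 135000 · e^(r·4)
e^(4r) = 146900/135000 = 1.08815
r = ln(1.08815) / 4 = 0.08448 / 4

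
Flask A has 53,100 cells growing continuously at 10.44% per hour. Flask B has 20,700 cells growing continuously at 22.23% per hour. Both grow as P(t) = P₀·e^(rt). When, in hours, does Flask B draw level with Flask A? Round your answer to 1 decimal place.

53100·e^(0.1044t) = 20700·e^(0.2223t)
53100/20700 = e^((0.2223 − 0.1044)t) → ln(2.56522) = 0.1179·t
t = 0.94204 / 0.1179

t ≈ 8.0 hours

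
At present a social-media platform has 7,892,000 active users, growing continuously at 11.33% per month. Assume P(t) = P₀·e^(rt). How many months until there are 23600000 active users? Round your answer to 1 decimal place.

t ≈ 9.7 months

23600000 = 7892000 · e^(0.1133·t)
t = ln(23600000/7892000) / 0.1133 = ln(2.99037) / 0.1133 = 1.0954 / 0.1133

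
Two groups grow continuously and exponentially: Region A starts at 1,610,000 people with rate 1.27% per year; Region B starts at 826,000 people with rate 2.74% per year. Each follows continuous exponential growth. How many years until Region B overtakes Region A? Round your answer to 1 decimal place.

1610000·e^(0.0127t) = 826000·e^(0.0274t)
1610000/826000 = e^((0.0274 − 0.0127)t) → ln(1.94915) = 0.0147·t
t = 0.66739 / 0.0147

t ≈ 45.4 years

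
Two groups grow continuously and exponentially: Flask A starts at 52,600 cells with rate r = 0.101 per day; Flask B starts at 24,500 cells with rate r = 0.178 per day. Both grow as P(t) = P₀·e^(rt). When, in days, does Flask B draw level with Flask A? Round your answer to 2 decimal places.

52600·e^(0.101t) = 24500·e^(0.178t)
52600/24500 = e^((0.178 − 0.101)t) → ln(2.14694) = 0.077·t
t = 0.76404 / 0.077

t ≈ 9.92 days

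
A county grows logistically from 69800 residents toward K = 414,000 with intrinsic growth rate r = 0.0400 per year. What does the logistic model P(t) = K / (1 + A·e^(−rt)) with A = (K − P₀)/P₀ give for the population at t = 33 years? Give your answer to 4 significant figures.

≈ 178,700 residents

A = (414000 − 69800)/69800 = 4.93123
P(33) = 414000 / (1 + 4.93123·e^(−0.04·33)) = 414000 / (1 + 4.93123·0.267135)
= 414000 / 2.31731 ≈ 178655.72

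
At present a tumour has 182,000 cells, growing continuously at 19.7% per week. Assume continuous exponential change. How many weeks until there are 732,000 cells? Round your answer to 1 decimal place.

732000 = 182000 · e^(0.197·t)
t = ln(732000/182000) / 0.197 = ln(4.02198) / 0.197 = 1.39177 / 0.197

t ≈ 7.1 weeks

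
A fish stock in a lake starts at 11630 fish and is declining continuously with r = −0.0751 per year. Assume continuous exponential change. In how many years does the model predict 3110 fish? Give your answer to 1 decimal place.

3110 = 11630 · e^(-0.0751·t)
t = ln(3110/11630) / -0.0751 = ln(0.26741) / -0.0751 = -1.31897 / -0.0751

t ≈ 17.6 years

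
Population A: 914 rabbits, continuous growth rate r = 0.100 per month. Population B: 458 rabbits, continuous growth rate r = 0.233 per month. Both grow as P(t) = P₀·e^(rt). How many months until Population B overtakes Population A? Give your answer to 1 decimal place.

t ≈ 5.2 months

914·e^(0.1t) = 458·e^(0.233t)
914/458 = e^((0.233 − 0.1)t) → ln(1.99563) = 0.133·t
t = 0.69096 / 0.133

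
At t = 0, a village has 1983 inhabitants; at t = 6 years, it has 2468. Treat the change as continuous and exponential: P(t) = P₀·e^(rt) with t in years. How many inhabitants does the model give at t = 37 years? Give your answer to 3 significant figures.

r = ln(2468/1983) / 6 ≈ 0.036466 per year
P(37) = 1983 · e^(0.036466·37) = 1983 · 3.85453 ≈ 7643.54

≈ 7,640 inhabitants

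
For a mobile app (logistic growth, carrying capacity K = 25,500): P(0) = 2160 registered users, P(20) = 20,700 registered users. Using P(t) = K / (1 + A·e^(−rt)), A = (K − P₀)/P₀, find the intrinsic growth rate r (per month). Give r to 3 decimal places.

A = (25500 − 2160)/2160 = 10.80556
20700 = 25500/(1 + 10.80556·e^(−r·20)) → e^(−20r) = (1.23188 − 1)/10.80556 = 0.02146
r = −ln(0.02146)/20 = 3.84158/20

r ≈ 0.192 per month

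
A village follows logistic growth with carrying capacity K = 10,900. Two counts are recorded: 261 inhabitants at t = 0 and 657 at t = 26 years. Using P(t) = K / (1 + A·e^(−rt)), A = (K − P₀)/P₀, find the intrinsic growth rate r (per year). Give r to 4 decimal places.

r ≈ 0.0370 per year

A = (10900 − 261)/261 = 40.76245
657 = 10900/(1 + 40.76245·e^(−r·26)) → e^(−26r) = (16.59056 − 1)/40.76245 = 0.382474
r = −ln(0.382474)/26 = 0.9611/26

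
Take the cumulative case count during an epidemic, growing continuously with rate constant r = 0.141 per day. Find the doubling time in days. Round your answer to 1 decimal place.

doubling time = ln(2) / |r| = 0.69315 / 0.141

doubling time ≈ 4.9 days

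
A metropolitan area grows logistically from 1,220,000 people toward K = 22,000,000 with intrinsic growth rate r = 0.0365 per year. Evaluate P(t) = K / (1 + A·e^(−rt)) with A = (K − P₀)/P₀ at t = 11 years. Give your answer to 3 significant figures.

≈ 1,770,000 people

A = (22000000 − 1220000)/1220000 = 17.03279
P(11) = 22000000 / (1 + 17.03279·e^(−0.0365·11)) = 22000000 / (1 + 17.03279·0.669315)
= 22000000 / 12.40031 ≈ 1774149.88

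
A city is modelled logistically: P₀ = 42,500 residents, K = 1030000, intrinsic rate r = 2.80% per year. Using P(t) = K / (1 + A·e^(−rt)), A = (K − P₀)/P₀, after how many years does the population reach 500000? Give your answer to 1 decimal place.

A = (1030000 − 42500)/42500 = 23.23529
500000 = 1030000/(1 + 23.23529·e^(−0.028t)) → 1 + 23.23529·e^(−0.028t) = 2.06
e^(−0.028t) = 0.04562 → t = ln(21.92009)/0.028 = 3.0874/0.028

t ≈ 110.3 years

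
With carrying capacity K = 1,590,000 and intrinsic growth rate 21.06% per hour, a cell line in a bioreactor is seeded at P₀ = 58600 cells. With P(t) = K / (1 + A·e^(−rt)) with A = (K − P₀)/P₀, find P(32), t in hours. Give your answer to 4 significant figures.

≈ 1,542,000 cells

A = (1590000 − 58600)/58600 = 26.13311
P(32) = 1590000 / (1 + 26.13311·e^(−0.2106·32)) = 1590000 / (1 + 26.13311·0.001184)
= 1590000 / 1.03093 ≈ 1542295.3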